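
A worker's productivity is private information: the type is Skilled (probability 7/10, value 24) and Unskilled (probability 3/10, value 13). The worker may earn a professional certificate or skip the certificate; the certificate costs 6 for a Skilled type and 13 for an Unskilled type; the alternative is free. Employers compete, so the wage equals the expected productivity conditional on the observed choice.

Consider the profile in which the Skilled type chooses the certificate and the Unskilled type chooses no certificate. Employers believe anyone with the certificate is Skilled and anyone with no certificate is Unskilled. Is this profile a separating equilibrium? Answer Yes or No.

Under these beliefs, the certificate earns wage 24 and no certificate earns wage 13.
Skilled: the certificate nets 24 − 6 = 18; no certificate nets 13. Skilled prefers the certificate.
Unskilled: the certificate nets 24 − 13 = 11; no certificate nets 13. Unskilled prefers no certificate.
Neither type deviates, so the separating profile is an equilibrium.

Yes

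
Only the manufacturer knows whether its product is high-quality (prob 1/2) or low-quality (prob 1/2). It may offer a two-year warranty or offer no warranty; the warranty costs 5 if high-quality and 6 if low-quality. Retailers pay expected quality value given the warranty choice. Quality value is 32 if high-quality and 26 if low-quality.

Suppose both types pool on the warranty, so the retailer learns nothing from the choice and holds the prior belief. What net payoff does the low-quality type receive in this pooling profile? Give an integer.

Pooled price = 1/2·32 + 1/2·26 = 29.
low-quality pays cost 6 for the warranty, so net payoff = 29 − 6 = 23.

23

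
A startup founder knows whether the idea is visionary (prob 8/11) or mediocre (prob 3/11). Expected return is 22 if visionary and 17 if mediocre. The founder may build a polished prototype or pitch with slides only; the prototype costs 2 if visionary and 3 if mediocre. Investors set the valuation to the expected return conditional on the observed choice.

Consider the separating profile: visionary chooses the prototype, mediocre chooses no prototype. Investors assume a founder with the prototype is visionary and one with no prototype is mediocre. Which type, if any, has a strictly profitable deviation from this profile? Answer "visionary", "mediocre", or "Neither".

The prototype pays 22; no prototype pays 17.
visionary: assigned the prototype, nets 22 − 2 = 20; deviating to no prototype nets 17.
mediocre: assigned no prototype, nets 17; deviating to the prototype nets 22 − 3 = 19.
The mediocre type gains 2 by deviating.

mediocre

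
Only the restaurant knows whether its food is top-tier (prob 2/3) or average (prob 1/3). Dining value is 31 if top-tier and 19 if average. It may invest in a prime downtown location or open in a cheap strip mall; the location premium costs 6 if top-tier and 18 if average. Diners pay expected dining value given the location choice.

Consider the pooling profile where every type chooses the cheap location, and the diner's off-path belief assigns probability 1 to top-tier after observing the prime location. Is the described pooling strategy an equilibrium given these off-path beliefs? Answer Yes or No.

On path, the diner holds the prior and pays 2/3·31 + 1/3·19 = 27. Off path (the prime location), believing top-tier, it pays 31.
top-tier: the cheap location nets 27; the prime location nets 31 − 6 = 25. top-tier stays.
average: the cheap location nets 27; the prime location nets 31 − 18 = 13. average stays.
No type deviates, so pooling is sustained.

Yes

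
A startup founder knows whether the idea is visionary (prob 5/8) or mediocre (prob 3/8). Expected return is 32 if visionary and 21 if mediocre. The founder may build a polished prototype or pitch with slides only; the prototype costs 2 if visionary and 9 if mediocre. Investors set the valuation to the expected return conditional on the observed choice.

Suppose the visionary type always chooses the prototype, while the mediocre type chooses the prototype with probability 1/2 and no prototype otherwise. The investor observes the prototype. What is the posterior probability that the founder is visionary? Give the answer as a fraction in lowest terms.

P(the prototype) = (5/8)·1 + (3/8)·(1/2) = 13/16.
By Bayes' rule, P(visionary | the prototype) = (5/8) / (13/16) = 10/13.

10/13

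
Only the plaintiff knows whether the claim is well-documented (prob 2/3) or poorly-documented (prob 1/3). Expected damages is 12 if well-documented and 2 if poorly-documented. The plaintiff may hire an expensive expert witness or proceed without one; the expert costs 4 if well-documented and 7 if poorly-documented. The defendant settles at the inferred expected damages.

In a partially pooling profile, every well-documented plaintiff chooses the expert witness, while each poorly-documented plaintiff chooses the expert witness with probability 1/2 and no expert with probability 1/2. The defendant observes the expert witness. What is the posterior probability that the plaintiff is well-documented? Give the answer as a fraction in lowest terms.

4/5

P(the expert witness) = (2/3)·1 + (1/3)·(1/2) = 5/6.
By Bayes' rule, P(well-documented | the expert witness) = (2/3) / (5/6) = 4/5.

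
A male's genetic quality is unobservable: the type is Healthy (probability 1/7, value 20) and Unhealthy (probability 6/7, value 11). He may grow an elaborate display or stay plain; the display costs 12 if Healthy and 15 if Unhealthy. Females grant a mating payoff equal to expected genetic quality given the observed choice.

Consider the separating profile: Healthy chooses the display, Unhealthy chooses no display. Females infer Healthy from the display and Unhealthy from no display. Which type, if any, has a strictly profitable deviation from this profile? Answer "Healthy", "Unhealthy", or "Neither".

The display pays 20; no display pays 11.
Healthy: assigned the display, nets 20 − 12 = 8; deviating to no display nets 11.
Unhealthy: assigned no display, nets 11; deviating to the display nets 20 − 15 = 5.
The Healthy type gains 3 by deviating.

Healthy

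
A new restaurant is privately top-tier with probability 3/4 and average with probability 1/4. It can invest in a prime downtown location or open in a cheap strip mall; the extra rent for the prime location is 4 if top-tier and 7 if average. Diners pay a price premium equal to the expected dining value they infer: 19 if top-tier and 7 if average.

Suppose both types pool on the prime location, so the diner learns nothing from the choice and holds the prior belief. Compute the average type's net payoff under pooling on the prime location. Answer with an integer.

Pooled price premium = 3/4·19 + 1/4·7 = 16.
average pays cost 7 for the prime location, so net payoff = 16 − 7 = 9.

9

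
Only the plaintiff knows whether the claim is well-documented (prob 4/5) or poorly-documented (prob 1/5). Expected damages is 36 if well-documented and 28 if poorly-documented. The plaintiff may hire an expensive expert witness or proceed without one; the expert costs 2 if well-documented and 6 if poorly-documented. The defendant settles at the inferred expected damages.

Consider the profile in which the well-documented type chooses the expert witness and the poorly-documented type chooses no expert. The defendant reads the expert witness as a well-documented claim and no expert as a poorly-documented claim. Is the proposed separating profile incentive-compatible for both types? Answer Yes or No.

Under these beliefs, the expert witness earns settlement 36 and no expert earns settlement 28.
well-documented: the expert witness nets 36 − 2 = 34; no expert nets 28. well-documented prefers the expert witness.
poorly-documented: the expert witness nets 36 − 6 = 30; no expert nets 28. poorly-documented would deviate to the expert witness.
poorly-documented has a profitable deviation, so the profile is not an equilibrium.

No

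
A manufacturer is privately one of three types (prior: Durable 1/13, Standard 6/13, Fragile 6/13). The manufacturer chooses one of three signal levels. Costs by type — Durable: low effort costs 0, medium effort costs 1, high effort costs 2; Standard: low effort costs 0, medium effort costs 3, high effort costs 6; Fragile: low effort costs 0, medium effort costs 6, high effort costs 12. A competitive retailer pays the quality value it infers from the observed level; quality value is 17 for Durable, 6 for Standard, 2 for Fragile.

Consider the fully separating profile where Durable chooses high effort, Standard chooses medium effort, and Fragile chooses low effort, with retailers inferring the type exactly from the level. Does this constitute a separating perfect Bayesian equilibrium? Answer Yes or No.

No

Separating prices: high effort → 17, medium effort → 6, low effort → 2.
Durable (assigned high effort): low effort: 2 − 0 = 2; medium effort: 6 − 1 = 5; high effort: 17 − 2 = 15. Durable stays.
Standard (assigned medium effort): low effort: 2 − 0 = 2; medium effort: 6 − 3 = 3; high effort: 17 − 6 = 11. Standard prefers high effort.
Fragile (assigned low effort): low effort: 2 − 0 = 2; medium effort: 6 − 6 = 0; high effort: 17 − 12 = 5. Fragile prefers high effort.
At least one type deviates; the separating profile fails.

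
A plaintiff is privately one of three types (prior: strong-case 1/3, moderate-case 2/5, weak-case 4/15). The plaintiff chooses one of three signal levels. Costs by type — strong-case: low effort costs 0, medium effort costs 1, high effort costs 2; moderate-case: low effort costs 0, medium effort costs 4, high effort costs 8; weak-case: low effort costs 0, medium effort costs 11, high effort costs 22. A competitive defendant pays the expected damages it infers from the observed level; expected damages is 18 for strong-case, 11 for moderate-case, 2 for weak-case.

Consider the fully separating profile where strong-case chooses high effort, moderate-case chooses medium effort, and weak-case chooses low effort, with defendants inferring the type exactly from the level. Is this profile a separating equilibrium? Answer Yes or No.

No

Separating settlements: high effort → 18, medium effort → 11, low effort → 2.
strong-case (assigned high effort): low effort: 2 − 0 = 2; medium effort: 11 − 1 = 10; high effort: 18 − 2 = 16. strong-case stays.
moderate-case (assigned medium effort): low effort: 2 − 0 = 2; medium effort: 11 − 4 = 7; high effort: 18 − 8 = 10. moderate-case prefers high effort.
weak-case (assigned low effort): low effort: 2 − 0 = 2; medium effort: 11 − 11 = 0; high effort: 18 − 22 = -4. weak-case stays.
At least one type deviates; the separating profile fails.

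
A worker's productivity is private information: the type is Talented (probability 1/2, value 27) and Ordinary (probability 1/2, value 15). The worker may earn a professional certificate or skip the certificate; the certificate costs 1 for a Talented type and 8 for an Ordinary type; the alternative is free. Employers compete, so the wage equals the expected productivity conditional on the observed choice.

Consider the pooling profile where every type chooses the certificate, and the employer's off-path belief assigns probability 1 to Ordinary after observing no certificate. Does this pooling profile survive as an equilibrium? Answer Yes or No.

No

On path, the employer holds the prior and pays 1/2·27 + 1/2·15 = 21. Off path (no certificate), believing Ordinary, it pays 15.
Talented: the certificate nets 21 − 1 = 20; no certificate nets 15. Talented stays.
Ordinary: the certificate nets 21 − 8 = 13; no certificate nets 15. Ordinary would deviate.
A type deviates, so pooling fails.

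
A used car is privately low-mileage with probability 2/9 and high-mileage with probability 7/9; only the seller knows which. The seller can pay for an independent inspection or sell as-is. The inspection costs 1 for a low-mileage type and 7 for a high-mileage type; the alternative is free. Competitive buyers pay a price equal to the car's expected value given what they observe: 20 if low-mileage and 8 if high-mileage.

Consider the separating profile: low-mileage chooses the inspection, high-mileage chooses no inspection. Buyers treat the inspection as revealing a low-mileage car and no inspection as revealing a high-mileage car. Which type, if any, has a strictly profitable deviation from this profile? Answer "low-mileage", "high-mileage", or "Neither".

high-mileage

The inspection pays 20; no inspection pays 8.
low-mileage: assigned the inspection, nets 20 − 1 = 19; deviating to no inspection nets 8.
high-mileage: assigned no inspection, nets 8; deviating to the inspection nets 20 − 7 = 13.
The high-mileage type gains 5 by deviating.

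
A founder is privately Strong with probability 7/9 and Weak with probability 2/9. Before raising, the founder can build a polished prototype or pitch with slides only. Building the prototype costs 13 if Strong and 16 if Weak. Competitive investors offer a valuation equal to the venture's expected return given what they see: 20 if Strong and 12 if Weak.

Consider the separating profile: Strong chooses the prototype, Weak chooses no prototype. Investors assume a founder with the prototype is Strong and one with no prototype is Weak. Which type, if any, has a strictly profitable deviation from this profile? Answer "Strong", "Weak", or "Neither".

The prototype pays 20; no prototype pays 12.
Strong: assigned the prototype, nets 20 − 13 = 7; deviating to no prototype nets 12.
Weak: assigned no prototype, nets 12; deviating to the prototype nets 20 − 16 = 4.
The Strong type gains 5 by deviating.

Strong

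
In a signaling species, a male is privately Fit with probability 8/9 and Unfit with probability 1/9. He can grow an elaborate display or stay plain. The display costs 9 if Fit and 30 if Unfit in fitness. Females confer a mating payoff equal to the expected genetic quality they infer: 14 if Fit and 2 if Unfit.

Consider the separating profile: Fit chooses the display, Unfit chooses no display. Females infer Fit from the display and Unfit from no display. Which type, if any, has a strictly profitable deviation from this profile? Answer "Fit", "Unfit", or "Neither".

Neither

The display pays 14; no display pays 2.
Fit: assigned the display, nets 14 − 9 = 5; deviating to no display nets 2.
Unfit: assigned no display, nets 2; deviating to the display nets 14 − 30 = -16.
Both types strictly prefer their assigned action; no profitable deviation.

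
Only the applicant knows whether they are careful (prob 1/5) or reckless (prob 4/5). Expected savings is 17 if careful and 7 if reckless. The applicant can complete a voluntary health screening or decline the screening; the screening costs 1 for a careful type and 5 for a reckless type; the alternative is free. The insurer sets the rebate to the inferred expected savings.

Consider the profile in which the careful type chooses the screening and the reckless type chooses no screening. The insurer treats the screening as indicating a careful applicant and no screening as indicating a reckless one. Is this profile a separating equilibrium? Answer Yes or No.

No

Under these beliefs, the screening earns rebate 17 and no screening earns rebate 7.
careful: the screening nets 17 − 1 = 16; no screening nets 7. careful prefers the screening.
reckless: the screening nets 17 − 5 = 12; no screening nets 7. reckless would deviate to the screening.
reckless has a profitable deviation, so the profile is not an equilibrium.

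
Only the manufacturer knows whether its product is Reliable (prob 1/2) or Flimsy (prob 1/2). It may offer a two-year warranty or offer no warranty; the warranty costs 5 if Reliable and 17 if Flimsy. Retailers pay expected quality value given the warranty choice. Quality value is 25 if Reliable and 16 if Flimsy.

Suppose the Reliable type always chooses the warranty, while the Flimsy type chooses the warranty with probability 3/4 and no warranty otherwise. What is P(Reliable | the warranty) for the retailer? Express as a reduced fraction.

P(the warranty) = (1/2)·1 + (1/2)·(3/4) = 7/8.
By Bayes' rule, P(Reliable | the warranty) = (1/2) / (7/8) = 4/7.

4/7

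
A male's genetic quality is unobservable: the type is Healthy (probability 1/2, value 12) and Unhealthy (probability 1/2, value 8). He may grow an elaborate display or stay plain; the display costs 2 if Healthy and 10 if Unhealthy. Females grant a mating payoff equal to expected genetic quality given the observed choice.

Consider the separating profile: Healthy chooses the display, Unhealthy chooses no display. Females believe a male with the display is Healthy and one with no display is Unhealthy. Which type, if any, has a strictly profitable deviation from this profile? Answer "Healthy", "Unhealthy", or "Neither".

Neither

The display pays 12; no display pays 8.
Healthy: assigned the display, nets 12 − 2 = 10; deviating to no display nets 8.
Unhealthy: assigned no display, nets 8; deviating to the display nets 12 − 10 = 2.
Both types strictly prefer their assigned action; no profitable deviation.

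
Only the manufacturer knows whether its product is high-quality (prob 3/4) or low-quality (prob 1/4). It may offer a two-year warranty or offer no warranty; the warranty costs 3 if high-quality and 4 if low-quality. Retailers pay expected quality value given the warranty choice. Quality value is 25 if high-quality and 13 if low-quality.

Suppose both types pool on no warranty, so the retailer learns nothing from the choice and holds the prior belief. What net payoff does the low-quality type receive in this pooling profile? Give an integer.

22

Pooled price = 3/4·25 + 1/4·13 = 22.
low-quality pays no cost for no warranty, so net payoff = 22.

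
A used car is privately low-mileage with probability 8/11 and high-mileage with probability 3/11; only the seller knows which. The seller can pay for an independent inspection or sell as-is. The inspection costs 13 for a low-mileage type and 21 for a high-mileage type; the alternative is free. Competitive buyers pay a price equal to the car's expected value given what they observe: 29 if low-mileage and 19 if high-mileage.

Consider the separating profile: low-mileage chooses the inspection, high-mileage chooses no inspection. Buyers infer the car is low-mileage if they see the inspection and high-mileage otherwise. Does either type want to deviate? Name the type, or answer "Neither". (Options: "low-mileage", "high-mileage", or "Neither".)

low-mileage

The inspection pays 29; no inspection pays 19.
low-mileage: assigned the inspection, nets 29 − 13 = 16; deviating to no inspection nets 19.
high-mileage: assigned no inspection, nets 19; deviating to the inspection nets 29 − 21 = 8.
The low-mileage type gains 3 by deviating.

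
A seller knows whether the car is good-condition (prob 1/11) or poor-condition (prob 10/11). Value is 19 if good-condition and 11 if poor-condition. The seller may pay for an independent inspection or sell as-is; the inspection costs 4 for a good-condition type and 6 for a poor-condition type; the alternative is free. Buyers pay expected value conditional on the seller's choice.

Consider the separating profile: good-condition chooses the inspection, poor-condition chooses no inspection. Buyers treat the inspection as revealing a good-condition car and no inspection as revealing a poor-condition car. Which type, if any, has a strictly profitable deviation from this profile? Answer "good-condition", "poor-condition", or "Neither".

The inspection pays 19; no inspection pays 11.
good-condition: assigned the inspection, nets 19 − 4 = 15; deviating to no inspection nets 11.
poor-condition: assigned no inspection, nets 11; deviating to the inspection nets 19 − 6 = 13.
The poor-condition type gains 2 by deviating.

poor-condition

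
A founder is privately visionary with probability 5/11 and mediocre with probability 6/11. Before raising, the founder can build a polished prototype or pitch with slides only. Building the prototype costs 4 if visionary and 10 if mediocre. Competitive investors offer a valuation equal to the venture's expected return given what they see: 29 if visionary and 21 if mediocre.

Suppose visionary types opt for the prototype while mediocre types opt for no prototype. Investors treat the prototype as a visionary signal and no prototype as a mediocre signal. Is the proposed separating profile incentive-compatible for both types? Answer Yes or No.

Under these beliefs, the prototype earns valuation 29 and no prototype earns valuation 21.
visionary: the prototype nets 29 − 4 = 25; no prototype nets 21. visionary prefers the prototype.
mediocre: the prototype nets 29 − 10 = 19; no prototype nets 21. mediocre prefers no prototype.
Neither type deviates, so the separating profile is an equilibrium.

Yes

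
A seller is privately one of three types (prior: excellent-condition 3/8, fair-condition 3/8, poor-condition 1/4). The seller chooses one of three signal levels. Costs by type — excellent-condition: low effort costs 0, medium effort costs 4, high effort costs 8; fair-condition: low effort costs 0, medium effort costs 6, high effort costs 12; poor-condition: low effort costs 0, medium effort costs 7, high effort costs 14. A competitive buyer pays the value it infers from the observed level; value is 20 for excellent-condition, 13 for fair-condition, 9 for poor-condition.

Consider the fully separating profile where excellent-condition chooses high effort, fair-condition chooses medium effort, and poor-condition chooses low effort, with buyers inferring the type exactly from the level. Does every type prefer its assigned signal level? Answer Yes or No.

No

Separating prices: high effort → 20, medium effort → 13, low effort → 9.
excellent-condition (assigned high effort): low effort: 9 − 0 = 9; medium effort: 13 − 4 = 9; high effort: 20 − 8 = 12. excellent-condition stays.
fair-condition (assigned medium effort): low effort: 9 − 0 = 9; medium effort: 13 − 6 = 7; high effort: 20 − 12 = 8. fair-condition prefers low effort.
poor-condition (assigned low effort): low effort: 9 − 0 = 9; medium effort: 13 − 7 = 6; high effort: 20 − 14 = 6. poor-condition stays.
At least one type deviates; the separating profile fails.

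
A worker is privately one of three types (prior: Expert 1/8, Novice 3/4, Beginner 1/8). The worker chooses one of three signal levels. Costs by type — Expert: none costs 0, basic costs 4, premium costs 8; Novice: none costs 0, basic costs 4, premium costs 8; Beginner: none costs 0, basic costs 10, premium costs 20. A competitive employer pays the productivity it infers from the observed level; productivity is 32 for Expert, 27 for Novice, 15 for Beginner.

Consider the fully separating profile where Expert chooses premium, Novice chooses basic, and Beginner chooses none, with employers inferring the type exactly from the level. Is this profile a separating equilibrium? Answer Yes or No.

Separating wages: premium → 32, basic → 27, none → 15.
Expert (assigned premium): none: 15 − 0 = 15; basic: 27 − 4 = 23; premium: 32 − 8 = 24. Expert stays.
Novice (assigned basic): none: 15 − 0 = 15; basic: 27 − 4 = 23; premium: 32 − 8 = 24. Novice prefers premium.
Beginner (assigned none): none: 15 − 0 = 15; basic: 27 − 10 = 17; premium: 32 − 20 = 12. Beginner prefers basic.
At least one type deviates; the separating profile fails.

No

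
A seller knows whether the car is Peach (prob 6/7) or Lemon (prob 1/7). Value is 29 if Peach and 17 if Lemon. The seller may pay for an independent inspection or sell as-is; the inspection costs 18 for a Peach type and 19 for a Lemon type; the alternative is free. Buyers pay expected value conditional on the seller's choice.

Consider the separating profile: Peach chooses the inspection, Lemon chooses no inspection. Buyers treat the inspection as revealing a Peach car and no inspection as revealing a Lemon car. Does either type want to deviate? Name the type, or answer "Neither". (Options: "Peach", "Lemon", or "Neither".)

Peach

The inspection pays 29; no inspection pays 17.
Peach: assigned the inspection, nets 29 − 18 = 11; deviating to no inspection nets 17.
Lemon: assigned no inspection, nets 17; deviating to the inspection nets 29 − 19 = 10.
The Peach type gains 6 by deviating.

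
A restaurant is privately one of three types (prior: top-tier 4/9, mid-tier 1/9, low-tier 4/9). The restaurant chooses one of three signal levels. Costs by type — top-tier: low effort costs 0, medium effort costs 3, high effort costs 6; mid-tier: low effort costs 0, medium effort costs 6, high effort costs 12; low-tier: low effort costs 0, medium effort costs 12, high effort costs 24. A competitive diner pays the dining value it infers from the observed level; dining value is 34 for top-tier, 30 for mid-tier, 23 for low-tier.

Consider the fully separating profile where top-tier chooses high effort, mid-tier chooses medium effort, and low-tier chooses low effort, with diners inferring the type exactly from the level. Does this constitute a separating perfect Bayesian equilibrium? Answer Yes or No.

Separating price premiums: high effort → 34, medium effort → 30, low effort → 23.
top-tier (assigned high effort): low effort: 23 − 0 = 23; medium effort: 30 − 3 = 27; high effort: 34 − 6 = 28. top-tier stays.
mid-tier (assigned medium effort): low effort: 23 − 0 = 23; medium effort: 30 − 6 = 24; high effort: 34 − 12 = 22. mid-tier stays.
low-tier (assigned low effort): low effort: 23 − 0 = 23; medium effort: 30 − 12 = 18; high effort: 34 − 24 = 10. low-tier stays.
Every type prefers its assigned level; separation holds.

Yes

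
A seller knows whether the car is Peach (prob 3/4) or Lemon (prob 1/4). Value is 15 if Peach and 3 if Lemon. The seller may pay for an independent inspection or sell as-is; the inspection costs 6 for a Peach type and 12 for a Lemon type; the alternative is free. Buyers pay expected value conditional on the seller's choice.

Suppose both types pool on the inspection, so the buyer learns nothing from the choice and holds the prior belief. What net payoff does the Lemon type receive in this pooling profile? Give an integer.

0

Pooled price = 3/4·15 + 1/4·3 = 12.
Lemon pays cost 12 for the inspection, so net payoff = 12 − 12 = 0.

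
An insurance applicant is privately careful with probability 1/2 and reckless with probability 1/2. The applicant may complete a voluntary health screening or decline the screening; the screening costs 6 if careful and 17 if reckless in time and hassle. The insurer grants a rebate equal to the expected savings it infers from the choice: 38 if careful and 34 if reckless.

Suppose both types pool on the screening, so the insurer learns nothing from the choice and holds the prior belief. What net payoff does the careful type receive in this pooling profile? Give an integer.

30

Pooled rebate = 1/2·38 + 1/2·34 = 36.
careful pays cost 6 for the screening, so net payoff = 36 − 6 = 30.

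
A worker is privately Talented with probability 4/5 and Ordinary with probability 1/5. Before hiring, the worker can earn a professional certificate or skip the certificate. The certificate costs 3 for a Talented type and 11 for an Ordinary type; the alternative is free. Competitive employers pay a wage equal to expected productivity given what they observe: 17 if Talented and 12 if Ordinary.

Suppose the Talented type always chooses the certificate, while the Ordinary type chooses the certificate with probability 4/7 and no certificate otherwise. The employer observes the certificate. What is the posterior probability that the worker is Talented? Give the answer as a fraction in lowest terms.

7/8

P(the certificate) = (4/5)·1 + (1/5)·(4/7) = 32/35.
By Bayes' rule, P(Talented | the certificate) = (4/5) / (32/35) = 7/8.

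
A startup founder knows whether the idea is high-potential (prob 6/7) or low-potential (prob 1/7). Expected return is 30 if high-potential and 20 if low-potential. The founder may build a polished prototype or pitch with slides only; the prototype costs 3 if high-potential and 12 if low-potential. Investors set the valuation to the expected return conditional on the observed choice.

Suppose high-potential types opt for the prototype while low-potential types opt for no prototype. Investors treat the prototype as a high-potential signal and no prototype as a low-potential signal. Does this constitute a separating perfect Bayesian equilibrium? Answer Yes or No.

Yes

Under these beliefs, the prototype earns valuation 30 and no prototype earns valuation 20.
high-potential: the prototype nets 30 − 3 = 27; no prototype nets 20. high-potential prefers the prototype.
low-potential: the prototype nets 30 − 12 = 18; no prototype nets 20. low-potential prefers no prototype.
Neither type deviates, so the separating profile is an equilibrium.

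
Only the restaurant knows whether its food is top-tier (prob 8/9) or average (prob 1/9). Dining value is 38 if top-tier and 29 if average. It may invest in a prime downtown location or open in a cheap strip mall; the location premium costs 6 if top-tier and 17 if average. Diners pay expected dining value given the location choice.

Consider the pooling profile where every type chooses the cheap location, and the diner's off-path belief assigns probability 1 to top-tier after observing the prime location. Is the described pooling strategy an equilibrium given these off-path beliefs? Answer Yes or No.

On path, the diner holds the prior and pays 8/9·38 + 1/9·29 = 37. Off path (the prime location), believing top-tier, it pays 38.
top-tier: the cheap location nets 37; the prime location nets 38 − 6 = 32. top-tier stays.
average: the cheap location nets 37; the prime location nets 38 − 17 = 21. average stays.
No type deviates, so pooling is sustained.

Yes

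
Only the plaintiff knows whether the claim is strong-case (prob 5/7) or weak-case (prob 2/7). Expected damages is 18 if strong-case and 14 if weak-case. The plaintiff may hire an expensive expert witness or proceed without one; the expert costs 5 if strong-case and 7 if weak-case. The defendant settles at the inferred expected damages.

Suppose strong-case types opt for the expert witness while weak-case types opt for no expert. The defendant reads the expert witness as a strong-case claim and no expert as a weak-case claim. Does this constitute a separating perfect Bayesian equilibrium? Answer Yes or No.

Under these beliefs, the expert witness earns settlement 18 and no expert earns settlement 14.
strong-case: the expert witness nets 18 − 5 = 13; no expert nets 14. strong-case would deviate to no expert.
weak-case: the expert witness nets 18 − 7 = 11; no expert nets 14. weak-case prefers no expert.
strong-case has a profitable deviation, so the profile is not an equilibrium.

No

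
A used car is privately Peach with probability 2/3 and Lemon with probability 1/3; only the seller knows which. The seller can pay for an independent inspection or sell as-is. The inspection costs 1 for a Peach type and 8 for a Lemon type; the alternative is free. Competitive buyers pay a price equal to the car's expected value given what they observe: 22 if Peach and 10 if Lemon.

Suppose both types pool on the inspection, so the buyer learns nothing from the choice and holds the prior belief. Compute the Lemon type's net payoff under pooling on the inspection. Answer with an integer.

Pooled price = 2/3·22 + 1/3·10 = 18.
Lemon pays cost 8 for the inspection, so net payoff = 18 − 8 = 10.

10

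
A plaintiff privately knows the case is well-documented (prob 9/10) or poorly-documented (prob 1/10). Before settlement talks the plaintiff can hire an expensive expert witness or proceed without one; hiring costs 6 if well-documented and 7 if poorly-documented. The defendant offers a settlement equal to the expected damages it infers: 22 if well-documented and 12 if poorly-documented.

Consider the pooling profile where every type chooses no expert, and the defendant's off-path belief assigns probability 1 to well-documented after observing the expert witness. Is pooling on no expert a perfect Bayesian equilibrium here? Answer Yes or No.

Yes

On path, the defendant holds the prior and pays 9/10·22 + 1/10·12 = 21. Off path (the expert witness), believing well-documented, it pays 22.
well-documented: no expert nets 21; the expert witness nets 22 − 6 = 16. well-documented stays.
poorly-documented: no expert nets 21; the expert witness nets 22 − 7 = 15. poorly-documented stays.
No type deviates, so pooling is sustained.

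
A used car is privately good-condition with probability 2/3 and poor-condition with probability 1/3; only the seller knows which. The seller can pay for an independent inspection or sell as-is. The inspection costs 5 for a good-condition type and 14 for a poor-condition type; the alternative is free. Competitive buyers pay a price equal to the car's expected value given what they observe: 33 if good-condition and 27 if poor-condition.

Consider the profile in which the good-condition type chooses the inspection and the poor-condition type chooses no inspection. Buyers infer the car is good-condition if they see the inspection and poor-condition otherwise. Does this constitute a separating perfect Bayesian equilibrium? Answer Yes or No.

Yes

Under these beliefs, the inspection earns price 33 and no inspection earns price 27.
good-condition: the inspection nets 33 − 5 = 28; no inspection nets 27. good-condition prefers the inspection.
poor-condition: the inspection nets 33 − 14 = 19; no inspection nets 27. poor-condition prefers no inspection.
Neither type deviates, so the separating profile is an equilibrium.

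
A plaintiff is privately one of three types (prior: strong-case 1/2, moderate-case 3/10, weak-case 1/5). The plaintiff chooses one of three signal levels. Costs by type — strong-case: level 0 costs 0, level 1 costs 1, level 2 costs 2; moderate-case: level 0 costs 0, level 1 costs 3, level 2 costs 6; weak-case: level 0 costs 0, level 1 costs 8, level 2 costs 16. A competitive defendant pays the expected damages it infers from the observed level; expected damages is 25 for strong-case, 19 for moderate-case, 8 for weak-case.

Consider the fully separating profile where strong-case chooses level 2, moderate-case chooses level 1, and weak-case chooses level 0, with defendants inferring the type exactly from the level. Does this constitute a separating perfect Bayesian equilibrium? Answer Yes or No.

Separating settlements: level 2 → 25, level 1 → 19, level 0 → 8.
strong-case (assigned level 2): level 0: 8 − 0 = 8; level 1: 19 − 1 = 18; level 2: 25 − 2 = 23. strong-case stays.
moderate-case (assigned level 1): level 0: 8 − 0 = 8; level 1: 19 − 3 = 16; level 2: 25 − 6 = 19. moderate-case prefers level 2.
weak-case (assigned level 0): level 0: 8 − 0 = 8; level 1: 19 − 8 = 11; level 2: 25 − 16 = 9. weak-case prefers level 1.
At least one type deviates; the separating profile fails.

No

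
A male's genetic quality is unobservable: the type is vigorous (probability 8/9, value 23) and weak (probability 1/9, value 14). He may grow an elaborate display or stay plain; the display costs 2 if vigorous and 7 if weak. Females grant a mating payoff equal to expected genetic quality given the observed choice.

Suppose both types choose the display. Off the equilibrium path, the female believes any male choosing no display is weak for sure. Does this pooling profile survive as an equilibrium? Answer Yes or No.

Yes

On path, the female holds the prior and pays 8/9·23 + 1/9·14 = 22. Off path (no display), believing weak, it pays 14.
vigorous: the display nets 22 − 2 = 20; no display nets 14. vigorous stays.
weak: the display nets 22 − 7 = 15; no display nets 14. weak stays.
No type deviates, so pooling is sustained.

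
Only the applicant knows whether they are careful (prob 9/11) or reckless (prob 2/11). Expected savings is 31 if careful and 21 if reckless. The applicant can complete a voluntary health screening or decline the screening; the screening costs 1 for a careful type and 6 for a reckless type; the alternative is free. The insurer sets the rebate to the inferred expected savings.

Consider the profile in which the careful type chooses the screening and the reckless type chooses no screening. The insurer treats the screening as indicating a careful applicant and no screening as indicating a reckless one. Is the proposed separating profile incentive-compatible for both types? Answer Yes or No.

No

Under these beliefs, the screening earns rebate 31 and no screening earns rebate 21.
careful: the screening nets 31 − 1 = 30; no screening nets 21. careful prefers the screening.
reckless: the screening nets 31 − 6 = 25; no screening nets 21. reckless would deviate to the screening.
reckless has a profitable deviation, so the profile is not an equilibrium.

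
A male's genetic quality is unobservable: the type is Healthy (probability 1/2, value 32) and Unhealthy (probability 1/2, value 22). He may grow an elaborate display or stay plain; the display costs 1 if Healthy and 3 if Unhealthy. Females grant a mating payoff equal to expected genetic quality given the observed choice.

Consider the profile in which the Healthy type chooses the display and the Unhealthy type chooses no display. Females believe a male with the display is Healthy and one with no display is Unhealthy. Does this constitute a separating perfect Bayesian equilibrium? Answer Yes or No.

No

Under these beliefs, the display earns mating payoff 32 and no display earns mating payoff 22.
Healthy: the display nets 32 − 1 = 31; no display nets 22. Healthy prefers the display.
Unhealthy: the display nets 32 − 3 = 29; no display nets 22. Unhealthy would deviate to the display.
Unhealthy has a profitable deviation, so the profile is not an equilibrium.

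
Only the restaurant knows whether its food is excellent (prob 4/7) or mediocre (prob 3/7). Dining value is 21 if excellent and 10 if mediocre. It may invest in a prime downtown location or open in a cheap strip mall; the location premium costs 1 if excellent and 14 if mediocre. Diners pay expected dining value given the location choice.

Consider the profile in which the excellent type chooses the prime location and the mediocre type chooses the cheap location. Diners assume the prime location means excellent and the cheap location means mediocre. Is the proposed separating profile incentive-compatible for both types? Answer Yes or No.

Under these beliefs, the prime location earns price premium 21 and the cheap location earns price premium 10.
excellent: the prime location nets 21 − 1 = 20; the cheap location nets 10. excellent prefers the prime location.
mediocre: the prime location nets 21 − 14 = 7; the cheap location nets 10. mediocre prefers the cheap location.
Neither type deviates, so the separating profile is an equilibrium.

Yes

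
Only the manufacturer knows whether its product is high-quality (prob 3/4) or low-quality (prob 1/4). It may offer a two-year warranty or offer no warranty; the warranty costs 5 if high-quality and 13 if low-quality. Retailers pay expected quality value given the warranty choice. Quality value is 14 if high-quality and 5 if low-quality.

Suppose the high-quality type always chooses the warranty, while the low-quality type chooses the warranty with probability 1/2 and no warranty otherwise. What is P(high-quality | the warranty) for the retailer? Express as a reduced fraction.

P(the warranty) = (3/4)·1 + (1/4)·(1/2) = 7/8.
By Bayes' rule, P(high-quality | the warranty) = (3/4) / (7/8) = 6/7.

6/7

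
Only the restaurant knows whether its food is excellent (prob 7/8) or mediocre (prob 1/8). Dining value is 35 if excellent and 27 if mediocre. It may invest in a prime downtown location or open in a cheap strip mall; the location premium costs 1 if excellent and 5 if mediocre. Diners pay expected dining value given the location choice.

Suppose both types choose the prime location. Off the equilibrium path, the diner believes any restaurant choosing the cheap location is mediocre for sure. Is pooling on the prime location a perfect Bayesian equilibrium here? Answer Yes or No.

Yes

On path, the diner holds the prior and pays 7/8·35 + 1/8·27 = 34. Off path (the cheap location), believing mediocre, it pays 27.
excellent: the prime location nets 34 − 1 = 33; the cheap location nets 27. excellent stays.
mediocre: the prime location nets 34 − 5 = 29; the cheap location nets 27. mediocre stays.
No type deviates, so pooling is sustained.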